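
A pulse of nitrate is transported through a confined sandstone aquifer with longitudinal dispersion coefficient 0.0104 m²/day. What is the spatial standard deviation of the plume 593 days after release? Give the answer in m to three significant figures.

Dispersive spreading gives a Gaussian with σ² = 2Dt; advection only shifts the center.
σ = √(2 × 0.0104 × 593) = 3.51 m.

3.51 m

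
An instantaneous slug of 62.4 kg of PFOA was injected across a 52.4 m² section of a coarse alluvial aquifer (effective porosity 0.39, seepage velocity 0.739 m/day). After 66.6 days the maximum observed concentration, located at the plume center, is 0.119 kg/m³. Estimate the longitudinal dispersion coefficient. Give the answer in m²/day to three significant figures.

0.787 m²/day

At the plume center C_max = M/(n_e·A·√(4πDt)), so D = M²/(4πt·(n_e·A·C_max)²).
n_e·A·C_max = 0.39 × 52.4 × 0.119 = 2.432 kg/m.
D = 62.4²/(4π × 66.6 × 2.432²) = 0.787 m²/day.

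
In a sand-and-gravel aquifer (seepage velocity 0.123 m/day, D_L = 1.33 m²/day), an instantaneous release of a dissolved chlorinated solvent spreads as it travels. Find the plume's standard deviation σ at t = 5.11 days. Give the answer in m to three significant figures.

Dispersive spreading gives a Gaussian with σ² = 2Dt; advection only shifts the center.
σ = √(2 × 1.33 × 5.11) = 3.69 m.

3.69 m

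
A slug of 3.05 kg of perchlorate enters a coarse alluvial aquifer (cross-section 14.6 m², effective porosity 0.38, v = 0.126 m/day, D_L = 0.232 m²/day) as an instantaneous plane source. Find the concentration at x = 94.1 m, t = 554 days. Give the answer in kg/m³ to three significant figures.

0.00434 kg/m³

For an instantaneous plane source, C(x,t) = M/(n_e·A·√(4πDt)) · exp(−(x−vt)²/(4Dt)), with n_e·A the pore (flow) area.
Plume center vt = 0.126 × 554 = 69.804 m, so the well at 94.1 m is 24.296 m downgradient of the peak.
√(4πDt) = 40.19 m, giving peak height M/(n_e·A·√(4πDt)) = 3.05/(0.38 × 14.6 × 40.19) = 0.01368 kg/m³.
(x−vt)²/(4Dt) = (24.296)²/(4 × 0.232 × 554) = 1.148; exp(−1.148) = 0.3173.
C = 0.01368 × 0.3173 = 0.00434 kg/m³.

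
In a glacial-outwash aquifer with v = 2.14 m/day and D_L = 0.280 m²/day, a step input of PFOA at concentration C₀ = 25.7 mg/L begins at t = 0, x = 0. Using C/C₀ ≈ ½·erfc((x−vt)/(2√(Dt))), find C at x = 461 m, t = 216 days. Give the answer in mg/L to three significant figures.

14.0 mg/L

For a continuous step input, C/C₀ ≈ ½·erfc((x−vt)/(2√(Dt))).
vt = 2.14 × 216 = 462.24 m and 2√(Dt) = 2√(0.280 × 216) = 15.55 m.
Argument (x−vt)/(2√(Dt)) = (461 − 462.24)/15.55 = -0.07974; ½·erfc(-0.07974) = 0.5449.
C = 25.7 × 0.5449 = 14.0 mg/L.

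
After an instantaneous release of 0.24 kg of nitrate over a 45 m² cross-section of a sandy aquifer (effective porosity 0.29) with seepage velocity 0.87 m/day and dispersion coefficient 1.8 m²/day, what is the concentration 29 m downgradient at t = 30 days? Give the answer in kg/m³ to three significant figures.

0.000679 kg/m³

For an instantaneous plane source, C(x,t) = M/(n_e·A·√(4πDt)) · exp(−(x−vt)²/(4Dt)), with n_e·A the pore (flow) area.
Plume center vt = 0.87 × 30 = 26.1 m, so the well at 29 m is 2.9 m downgradient of the peak.
√(4πDt) = 26.05 m, giving peak height M/(n_e·A·√(4πDt)) = 0.24/(0.29 × 45 × 26.05) = 0.0007060 kg/m³.
(x−vt)²/(4Dt) = (2.9)²/(4 × 1.8 × 30) = 0.03894; exp(−0.03894) = 0.9618.
C = 0.0007060 × 0.9618 = 0.000679 kg/m³.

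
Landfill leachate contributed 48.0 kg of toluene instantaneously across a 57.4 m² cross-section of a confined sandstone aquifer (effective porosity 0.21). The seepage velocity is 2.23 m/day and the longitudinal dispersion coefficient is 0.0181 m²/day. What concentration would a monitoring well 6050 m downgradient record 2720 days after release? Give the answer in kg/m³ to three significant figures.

0.0465 kg/m³

For an instantaneous plane source, C(x,t) = M/(n_e·A·√(4πDt)) · exp(−(x−vt)²/(4Dt)), with n_e·A the pore (flow) area.
Plume center vt = 2.23 × 2720 = 6065.6 m, so the well at 6050 m is 15.6 m upgradient of the peak.
√(4πDt) = 24.87 m, giving peak height M/(n_e·A·√(4πDt)) = 48.0/(0.21 × 57.4 × 24.87) = 0.1601 kg/m³.
(x−vt)²/(4Dt) = (-15.6)²/(4 × 0.0181 × 2720) = 1.236; exp(−1.236) = 0.2905.
C = 0.1601 × 0.2905 = 0.0465 kg/m³.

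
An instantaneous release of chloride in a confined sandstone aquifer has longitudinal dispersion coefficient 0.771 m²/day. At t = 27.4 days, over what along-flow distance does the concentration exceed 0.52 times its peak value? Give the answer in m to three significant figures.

The plume is Gaussian with σ = √(2Dt) = √(2 × 0.771 × 27.4) = 6.500 m.
C/C_peak = exp(−Δx²/(2σ²)) = 0.52 ⇒ Δx = σ·√(−2 ln 0.52) = 6.500 × 1.144 = 7.436 m.
Width = 2Δx = 14.9 m.

14.9 m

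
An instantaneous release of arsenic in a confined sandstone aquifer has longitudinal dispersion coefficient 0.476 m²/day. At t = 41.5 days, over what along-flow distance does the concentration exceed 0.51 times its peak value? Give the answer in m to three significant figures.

The plume is Gaussian with σ = √(2Dt) = √(2 × 0.476 × 41.5) = 6.286 m.
C/C_peak = exp(−Δx²/(2σ²)) = 0.51 ⇒ Δx = σ·√(−2 ln 0.51) = 6.286 × 1.160 = 7.292 m.
Width = 2Δx = 14.6 m.

14.6 m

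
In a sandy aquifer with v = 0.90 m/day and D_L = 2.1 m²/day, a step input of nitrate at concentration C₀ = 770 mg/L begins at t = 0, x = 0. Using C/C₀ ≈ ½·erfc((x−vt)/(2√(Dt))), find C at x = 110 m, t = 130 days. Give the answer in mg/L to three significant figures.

476 mg/L

For a continuous step input, C/C₀ ≈ ½·erfc((x−vt)/(2√(Dt))).
vt = 0.90 × 130 = 117 m and 2√(Dt) = 2√(2.1 × 130) = 33.05 m.
Argument (x−vt)/(2√(Dt)) = (110 − 117)/33.05 = -0.2118; ½·erfc(-0.2118) = 0.6177.
C = 770 × 0.6177 = 476 mg/L.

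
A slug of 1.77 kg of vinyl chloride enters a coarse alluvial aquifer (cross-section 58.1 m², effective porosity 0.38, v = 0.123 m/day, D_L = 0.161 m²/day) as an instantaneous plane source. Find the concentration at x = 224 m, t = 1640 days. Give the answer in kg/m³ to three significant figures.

0.000870 kg/m³

For an instantaneous plane source, C(x,t) = M/(n_e·A·√(4πDt)) · exp(−(x−vt)²/(4Dt)), with n_e·A the pore (flow) area.
Plume center vt = 0.123 × 1640 = 201.72 m, so the well at 224 m is 22.28 m downgradient of the peak.
√(4πDt) = 57.60 m, giving peak height M/(n_e·A·√(4πDt)) = 1.77/(0.38 × 58.1 × 57.60) = 0.001392 kg/m³.
(x−vt)²/(4Dt) = (22.28)²/(4 × 0.161 × 1640) = 0.4700; exp(−0.4700) = 0.6250.
C = 0.001392 × 0.6250 = 0.000870 kg/m³.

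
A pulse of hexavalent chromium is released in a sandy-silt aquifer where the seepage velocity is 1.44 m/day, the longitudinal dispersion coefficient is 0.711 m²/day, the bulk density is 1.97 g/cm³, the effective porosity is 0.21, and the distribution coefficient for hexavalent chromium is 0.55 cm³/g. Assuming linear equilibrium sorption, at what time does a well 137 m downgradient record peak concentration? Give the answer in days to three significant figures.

584 days

Retardation factor R = 1 + ρ_b·K_d/n = 1 + 1.97 × 0.55/0.21 = 6.160.
Sorption retards both mechanisms: v_R = v/R = 0.2338 m/day, D_R = D/R = 0.1154 m²/day.
Peak time from v_R²t² + 2D_R t − x² = 0: t = (√(D_R² + v_R²x²) − D_R)/v_R².
√(D_R² + v_R²x²) = √(0.1154² + 0.2338² × 137²) = 32.03; v_R² = 0.05466.
t = (32.03 − 0.1154)/0.05466 = 584 days.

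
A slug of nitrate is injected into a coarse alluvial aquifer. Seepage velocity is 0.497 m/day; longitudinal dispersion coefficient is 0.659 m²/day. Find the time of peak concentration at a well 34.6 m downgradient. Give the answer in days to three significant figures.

67.0 days

For the 1D instantaneous-source solution, setting ∂C/∂t = 0 at fixed x gives v²t² + 2Dt − x² = 0, so t = (√(D² + v²x²) − D)/v².
√(D² + v²x²) = √(0.659² + 0.497² × 34.6²) = 17.21; v² = 0.247009.
t = (17.21 − 0.659)/0.247009 = 67.0 days (vs. the pure-advection estimate x/v = 69.6 d).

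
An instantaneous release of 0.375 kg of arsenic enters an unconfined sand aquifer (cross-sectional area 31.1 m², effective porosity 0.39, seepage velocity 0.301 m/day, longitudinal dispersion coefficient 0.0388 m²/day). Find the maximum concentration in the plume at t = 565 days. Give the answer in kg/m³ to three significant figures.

0.00186 kg/m³

The peak of an instantaneous 1D plume sits at x = vt; there the Gaussian factor is 1 and C_max = M/(n_e·A·√(4πDt)), where n_e·A is the pore area the mass is dissolved in.
√(4πDt) = √(4π × 0.0388 × 565) = 16.60 m, so C_max = 0.375/(0.39 × 31.1 × 16.60) = 0.00186 kg/m³.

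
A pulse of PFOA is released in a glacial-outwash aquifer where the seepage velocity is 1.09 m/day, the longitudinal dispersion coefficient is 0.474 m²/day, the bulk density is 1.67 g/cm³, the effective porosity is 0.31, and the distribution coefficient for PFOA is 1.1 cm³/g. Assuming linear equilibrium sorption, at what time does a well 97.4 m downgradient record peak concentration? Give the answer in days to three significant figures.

616 days

Retardation factor R = 1 + ρ_b·K_d/n = 1 + 1.67 × 1.1/0.31 = 6.926.
Sorption retards both mechanisms: v_R = v/R = 0.1574 m/day, D_R = D/R = 0.06844 m²/day.
Peak time from v_R²t² + 2D_R t − x² = 0: t = (√(D_R² + v_R²x²) − D_R)/v_R².
√(D_R² + v_R²x²) = √(0.06844² + 0.1574² × 97.4²) = 15.33; v_R² = 0.02477.
t = (15.33 − 0.06844)/0.02477 = 616 days.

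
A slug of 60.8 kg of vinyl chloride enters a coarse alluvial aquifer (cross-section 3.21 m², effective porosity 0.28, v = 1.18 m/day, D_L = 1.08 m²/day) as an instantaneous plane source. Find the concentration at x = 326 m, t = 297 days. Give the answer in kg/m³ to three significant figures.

For an instantaneous plane source, C(x,t) = M/(n_e·A·√(4πDt)) · exp(−(x−vt)²/(4Dt)), with n_e·A the pore (flow) area.
Plume center vt = 1.18 × 297 = 350.46 m, so the well at 326 m is 24.46 m upgradient of the peak.
√(4πDt) = 63.49 m, giving peak height M/(n_e·A·√(4πDt)) = 60.8/(0.28 × 3.21 × 63.49) = 1.065 kg/m³.
(x−vt)²/(4Dt) = (-24.46)²/(4 × 1.08 × 297) = 0.4663; exp(−0.4663) = 0.6273.
C = 1.065 × 0.6273 = 0.668 kg/m³.

0.668 kg/m³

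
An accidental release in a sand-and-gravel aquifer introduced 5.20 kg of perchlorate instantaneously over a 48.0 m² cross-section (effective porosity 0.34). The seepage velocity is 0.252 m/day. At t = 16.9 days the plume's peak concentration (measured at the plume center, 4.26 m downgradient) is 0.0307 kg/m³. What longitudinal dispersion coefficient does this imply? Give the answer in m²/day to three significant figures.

0.507 m²/day

At the plume center C_max = M/(n_e·A·√(4πDt)), so D = M²/(4πt·(n_e·A·C_max)²).
n_e·A·C_max = 0.34 × 48.0 × 0.0307 = 0.5010 kg/m.
D = 5.20²/(4π × 16.9 × 0.5010²) = 0.507 m²/day.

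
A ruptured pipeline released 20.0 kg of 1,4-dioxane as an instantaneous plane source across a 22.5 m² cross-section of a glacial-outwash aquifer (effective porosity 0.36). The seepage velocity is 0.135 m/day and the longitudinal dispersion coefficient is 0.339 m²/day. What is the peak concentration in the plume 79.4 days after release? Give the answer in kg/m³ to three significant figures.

The peak of an instantaneous 1D plume sits at x = vt; there the Gaussian factor is 1 and C_max = M/(n_e·A·√(4πDt)), where n_e·A is the pore area the mass is dissolved in.
√(4πDt) = √(4π × 0.339 × 79.4) = 18.39 m, so C_max = 20.0/(0.36 × 22.5 × 18.39) = 0.134 kg/m³.

0.134 kg/m³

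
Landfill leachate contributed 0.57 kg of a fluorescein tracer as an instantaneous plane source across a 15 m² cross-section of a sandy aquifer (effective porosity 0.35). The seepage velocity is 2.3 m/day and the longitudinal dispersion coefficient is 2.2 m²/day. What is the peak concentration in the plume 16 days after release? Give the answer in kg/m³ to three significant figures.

The peak of an instantaneous 1D plume sits at x = vt; there the Gaussian factor is 1 and C_max = M/(n_e·A·√(4πDt)), where n_e·A is the pore area the mass is dissolved in.
√(4πDt) = √(4π × 2.2 × 16) = 21.03 m, so C_max = 0.57/(0.35 × 15 × 21.03) = 0.00516 kg/m³.

0.00516 kg/m³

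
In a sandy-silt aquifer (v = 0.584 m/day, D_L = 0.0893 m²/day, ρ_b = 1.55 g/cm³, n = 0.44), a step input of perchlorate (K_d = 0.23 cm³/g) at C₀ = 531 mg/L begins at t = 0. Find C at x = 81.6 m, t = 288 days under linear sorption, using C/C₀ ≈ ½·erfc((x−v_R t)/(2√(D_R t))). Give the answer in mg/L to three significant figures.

522 mg/L

Retardation factor R = 1 + ρ_b·K_d/n = 1 + 1.55 × 0.23/0.44 = 1.810.
Sorption retards both mechanisms: v_R = v/R = 0.3227 m/day, D_R = D/R = 0.04934 m²/day.
v_R·t = 0.3227 × 288 = 92.9376 m; 2√(D_R t) = 7.539 m; argument = (81.6 − 92.9376)/7.539 = -1.504.
C = C₀ × ½·erfc(-1.504) = 531 × 0.9833 = 522 mg/L.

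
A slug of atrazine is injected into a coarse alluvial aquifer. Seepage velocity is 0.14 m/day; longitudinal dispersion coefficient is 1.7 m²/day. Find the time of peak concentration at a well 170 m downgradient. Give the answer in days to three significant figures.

For the 1D instantaneous-source solution, setting ∂C/∂t = 0 at fixed x gives v²t² + 2Dt − x² = 0, so t = (√(D² + v²x²) − D)/v².
√(D² + v²x²) = √(1.7² + 0.14² × 170²) = 23.86; v² = 0.0196.
t = (23.86 − 1.7)/0.0196 = 1130 days (vs. the pure-advection estimate x/v = 1210 d).

1130 days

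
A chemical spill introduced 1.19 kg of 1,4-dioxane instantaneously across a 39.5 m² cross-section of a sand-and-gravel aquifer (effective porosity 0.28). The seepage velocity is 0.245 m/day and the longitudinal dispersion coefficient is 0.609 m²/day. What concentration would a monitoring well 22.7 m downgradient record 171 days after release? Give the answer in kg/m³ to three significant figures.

0.00123 kg/m³

For an instantaneous plane source, C(x,t) = M/(n_e·A·√(4πDt)) · exp(−(x−vt)²/(4Dt)), with n_e·A the pore (flow) area.
Plume center vt = 0.245 × 171 = 41.895 m, so the well at 22.7 m is 19.195 m upgradient of the peak.
√(4πDt) = 36.18 m, giving peak height M/(n_e·A·√(4πDt)) = 1.19/(0.28 × 39.5 × 36.18) = 0.002974 kg/m³.
(x−vt)²/(4Dt) = (-19.195)²/(4 × 0.609 × 171) = 0.8845; exp(−0.8845) = 0.4129.
C = 0.002974 × 0.4129 = 0.00123 kg/m³.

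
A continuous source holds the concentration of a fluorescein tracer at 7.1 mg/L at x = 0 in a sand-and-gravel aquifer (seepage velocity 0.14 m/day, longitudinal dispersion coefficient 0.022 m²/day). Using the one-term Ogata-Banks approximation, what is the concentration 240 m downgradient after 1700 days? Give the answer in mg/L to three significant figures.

2.90 mg/L

For a continuous step input, C/C₀ ≈ ½·erfc((x−vt)/(2√(Dt))).
vt = 0.14 × 1700 = 238 m and 2√(Dt) = 2√(0.022 × 1700) = 12.23 m.
Argument (x−vt)/(2√(Dt)) = (240 − 238)/12.23 = 0.1635; ½·erfc(0.1635) = 0.4086.
C = 7.1 × 0.4086 = 2.90 mg/L.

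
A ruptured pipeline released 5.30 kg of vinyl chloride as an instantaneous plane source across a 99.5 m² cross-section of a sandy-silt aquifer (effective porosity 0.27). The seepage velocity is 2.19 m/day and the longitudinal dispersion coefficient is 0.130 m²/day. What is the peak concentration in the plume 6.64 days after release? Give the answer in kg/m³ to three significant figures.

0.0599 kg/m³

The peak of an instantaneous 1D plume sits at x = vt; there the Gaussian factor is 1 and C_max = M/(n_e·A·√(4πDt)), where n_e·A is the pore area the mass is dissolved in.
√(4πDt) = √(4π × 0.130 × 6.64) = 3.294 m, so C_max = 5.30/(0.27 × 99.5 × 3.294) = 0.0599 kg/m³.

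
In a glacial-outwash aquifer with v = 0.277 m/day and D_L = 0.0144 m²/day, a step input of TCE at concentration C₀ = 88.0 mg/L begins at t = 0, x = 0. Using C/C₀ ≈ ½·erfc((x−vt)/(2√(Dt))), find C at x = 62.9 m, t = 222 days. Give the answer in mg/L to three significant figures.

25.4 mg/L

For a continuous step input, C/C₀ ≈ ½·erfc((x−vt)/(2√(Dt))).
vt = 0.277 × 222 = 61.494 m and 2√(Dt) = 2√(0.0144 × 222) = 3.576 m.
Argument (x−vt)/(2√(Dt)) = (62.9 − 61.494)/3.576 = 0.3932; ½·erfc(0.3932) = 0.2891.
C = 88.0 × 0.2891 = 25.4 mg/L.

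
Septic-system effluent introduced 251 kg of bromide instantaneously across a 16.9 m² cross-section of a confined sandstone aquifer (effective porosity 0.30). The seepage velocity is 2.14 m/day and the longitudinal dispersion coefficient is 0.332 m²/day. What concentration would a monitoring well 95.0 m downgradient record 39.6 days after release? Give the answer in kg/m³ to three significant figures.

For an instantaneous plane source, C(x,t) = M/(n_e·A·√(4πDt)) · exp(−(x−vt)²/(4Dt)), with n_e·A the pore (flow) area.
Plume center vt = 2.14 × 39.6 = 84.744 m, so the well at 95.0 m is 10.256 m downgradient of the peak.
√(4πDt) = 12.85 m, giving peak height M/(n_e·A·√(4πDt)) = 251/(0.30 × 16.9 × 12.85) = 3.853 kg/m³.
(x−vt)²/(4Dt) = (10.256)²/(4 × 0.332 × 39.6) = 2.000; exp(−2.000) = 0.1353.
C = 3.853 × 0.1353 = 0.521 kg/m³.

0.521 kg/m³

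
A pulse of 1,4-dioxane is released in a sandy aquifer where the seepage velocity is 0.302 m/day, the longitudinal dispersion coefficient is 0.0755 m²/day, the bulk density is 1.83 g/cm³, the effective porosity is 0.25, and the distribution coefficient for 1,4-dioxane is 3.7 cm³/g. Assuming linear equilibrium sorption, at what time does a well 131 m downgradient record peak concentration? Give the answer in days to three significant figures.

Retardation factor R = 1 + ρ_b·K_d/n = 1 + 1.83 × 3.7/0.25 = 28.08.
Sorption retards both mechanisms: v_R = v/R = 0.01075 m/day, D_R = D/R = 0.002689 m²/day.
Peak time from v_R²t² + 2D_R t − x² = 0: t = (√(D_R² + v_R²x²) − D_R)/v_R².
√(D_R² + v_R²x²) = √(0.002689² + 0.01075² × 131²) = 1.408; v_R² = 0.0001156.
t = (1.408 − 0.002689)/0.0001156 = 12200 days.

12200 days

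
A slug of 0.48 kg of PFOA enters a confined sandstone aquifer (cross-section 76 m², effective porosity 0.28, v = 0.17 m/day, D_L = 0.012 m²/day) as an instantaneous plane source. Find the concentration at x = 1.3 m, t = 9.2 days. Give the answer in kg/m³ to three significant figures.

0.0164 kg/m³

For an instantaneous plane source, C(x,t) = M/(n_e·A·√(4πDt)) · exp(−(x−vt)²/(4Dt)), with n_e·A the pore (flow) area.
Plume center vt = 0.17 × 9.2 = 1.564 m, so the well at 1.3 m is 0.264 m upgradient of the peak.
√(4πDt) = 1.178 m, giving peak height M/(n_e·A·√(4πDt)) = 0.48/(0.28 × 76 × 1.178) = 0.01915 kg/m³.
(x−vt)²/(4Dt) = (-0.264)²/(4 × 0.012 × 9.2) = 0.1578; exp(−0.1578) = 0.8540.
C = 0.01915 × 0.8540 = 0.0164 kg/m³.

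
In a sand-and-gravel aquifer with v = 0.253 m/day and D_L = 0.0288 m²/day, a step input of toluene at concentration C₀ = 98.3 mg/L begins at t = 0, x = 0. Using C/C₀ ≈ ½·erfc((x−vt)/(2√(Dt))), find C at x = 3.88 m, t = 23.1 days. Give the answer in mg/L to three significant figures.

93.9 mg/L

For a continuous step input, C/C₀ ≈ ½·erfc((x−vt)/(2√(Dt))).
vt = 0.253 × 23.1 = 5.8443 m and 2√(Dt) = 2√(0.0288 × 23.1) = 1.631 m.
Argument (x−vt)/(2√(Dt)) = (3.88 − 5.8443)/1.631 = -1.204; ½·erfc(-1.204) = 0.9557.
C = 98.3 × 0.9557 = 93.9 mg/L.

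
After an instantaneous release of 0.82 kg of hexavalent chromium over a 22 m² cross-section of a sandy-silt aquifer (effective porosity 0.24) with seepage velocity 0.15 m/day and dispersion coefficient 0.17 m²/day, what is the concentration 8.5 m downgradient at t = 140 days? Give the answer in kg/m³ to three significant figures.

0.00174 kg/m³

For an instantaneous plane source, C(x,t) = M/(n_e·A·√(4πDt)) · exp(−(x−vt)²/(4Dt)), with n_e·A the pore (flow) area.
Plume center vt = 0.15 × 140 = 21 m, so the well at 8.5 m is 12.5 m upgradient of the peak.
√(4πDt) = 17.29 m, giving peak height M/(n_e·A·√(4πDt)) = 0.82/(0.24 × 22 × 17.29) = 0.008982 kg/m³.
(x−vt)²/(4Dt) = (-12.5)²/(4 × 0.17 × 140) = 1.641; exp(−1.641) = 0.1938.
C = 0.008982 × 0.1938 = 0.00174 kg/m³.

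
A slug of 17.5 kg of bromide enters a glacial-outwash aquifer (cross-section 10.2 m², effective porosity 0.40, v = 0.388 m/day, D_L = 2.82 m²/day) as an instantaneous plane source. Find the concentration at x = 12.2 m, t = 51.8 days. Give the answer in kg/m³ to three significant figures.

0.0900 kg/m³

For an instantaneous plane source, C(x,t) = M/(n_e·A·√(4πDt)) · exp(−(x−vt)²/(4Dt)), with n_e·A the pore (flow) area.
Plume center vt = 0.388 × 51.8 = 20.0984 m, so the well at 12.2 m is 7.8984 m upgradient of the peak.
√(4πDt) = 42.84 m, giving peak height M/(n_e·A·√(4πDt)) = 17.5/(0.40 × 10.2 × 42.84) = 0.1001 kg/m³.
(x−vt)²/(4Dt) = (-7.8984)²/(4 × 2.82 × 51.8) = 0.1068; exp(−0.1068) = 0.8987.
C = 0.1001 × 0.8987 = 0.0900 kg/m³.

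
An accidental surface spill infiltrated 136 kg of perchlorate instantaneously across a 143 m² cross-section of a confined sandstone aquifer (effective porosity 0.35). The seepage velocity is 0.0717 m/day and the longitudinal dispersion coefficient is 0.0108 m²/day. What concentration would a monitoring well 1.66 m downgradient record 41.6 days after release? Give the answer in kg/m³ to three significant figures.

0.432 kg/m³

For an instantaneous plane source, C(x,t) = M/(n_e·A·√(4πDt)) · exp(−(x−vt)²/(4Dt)), with n_e·A the pore (flow) area.
Plume center vt = 0.0717 × 41.6 = 2.98272 m, so the well at 1.66 m is 1.32272 m upgradient of the peak.
√(4πDt) = 2.376 m, giving peak height M/(n_e·A·√(4πDt)) = 136/(0.35 × 143 × 2.376) = 1.144 kg/m³.
(x−vt)²/(4Dt) = (-1.32272)²/(4 × 0.0108 × 41.6) = 0.9736; exp(−0.9736) = 0.3777.
C = 1.144 × 0.3777 = 0.432 kg/m³.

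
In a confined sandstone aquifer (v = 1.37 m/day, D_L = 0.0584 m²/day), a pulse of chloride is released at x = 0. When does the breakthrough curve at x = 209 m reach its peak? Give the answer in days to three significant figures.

For the 1D instantaneous-source solution, setting ∂C/∂t = 0 at fixed x gives v²t² + 2Dt − x² = 0, so t = (√(D² + v²x²) − D)/v².
√(D² + v²x²) = √(0.0584² + 1.37² × 209²) = 286.3; v² = 1.8769.
t = (286.3 − 0.0584)/1.8769 = 153 days (vs. the pure-advection estimate x/v = 153 d).

153 days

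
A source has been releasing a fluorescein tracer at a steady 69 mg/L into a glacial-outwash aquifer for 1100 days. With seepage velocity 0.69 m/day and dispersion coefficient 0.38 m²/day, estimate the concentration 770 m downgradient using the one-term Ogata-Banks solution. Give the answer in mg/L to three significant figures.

24.3 mg/L

For a continuous step input, C/C₀ ≈ ½·erfc((x−vt)/(2√(Dt))).
vt = 0.69 × 1100 = 759 m and 2√(Dt) = 2√(0.38 × 1100) = 40.89 m.
Argument (x−vt)/(2√(Dt)) = (770 − 759)/40.89 = 0.2690; ½·erfc(0.2690) = 0.3518.
C = 69 × 0.3518 = 24.3 mg/L.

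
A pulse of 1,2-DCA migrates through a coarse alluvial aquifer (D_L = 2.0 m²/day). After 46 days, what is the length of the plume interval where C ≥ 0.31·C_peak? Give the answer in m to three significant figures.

41.5 m

The plume is Gaussian with σ = √(2Dt) = √(2 × 2.0 × 46) = 13.56 m.
C/C_peak = exp(−Δx²/(2σ²)) = 0.31 ⇒ Δx = σ·√(−2 ln 0.31) = 13.56 × 1.530 = 20.75 m.
Width = 2Δx = 41.5 m.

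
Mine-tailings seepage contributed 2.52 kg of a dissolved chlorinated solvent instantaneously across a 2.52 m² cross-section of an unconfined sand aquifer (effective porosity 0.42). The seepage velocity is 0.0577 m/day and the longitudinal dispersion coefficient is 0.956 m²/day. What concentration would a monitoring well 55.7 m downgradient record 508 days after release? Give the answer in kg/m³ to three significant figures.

0.0213 kg/m³

For an instantaneous plane source, C(x,t) = M/(n_e·A·√(4πDt)) · exp(−(x−vt)²/(4Dt)), with n_e·A the pore (flow) area.
Plume center vt = 0.0577 × 508 = 29.3116 m, so the well at 55.7 m is 26.3884 m downgradient of the peak.
√(4πDt) = 78.12 m, giving peak height M/(n_e·A·√(4πDt)) = 2.52/(0.42 × 2.52 × 78.12) = 0.03048 kg/m³.
(x−vt)²/(4Dt) = (26.3884)²/(4 × 0.956 × 508) = 0.3585; exp(−0.3585) = 0.6987.
C = 0.03048 × 0.6987 = 0.0213 kg/m³.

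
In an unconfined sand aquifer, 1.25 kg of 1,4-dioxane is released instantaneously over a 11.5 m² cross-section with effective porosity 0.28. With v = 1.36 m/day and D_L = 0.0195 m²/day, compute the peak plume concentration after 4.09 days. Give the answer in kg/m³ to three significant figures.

0.388 kg/m³

The peak of an instantaneous 1D plume sits at x = vt; there the Gaussian factor is 1 and C_max = M/(n_e·A·√(4πDt)), where n_e·A is the pore area the mass is dissolved in.
√(4πDt) = √(4π × 0.0195 × 4.09) = 1.001 m, so C_max = 1.25/(0.28 × 11.5 × 1.001) = 0.388 kg/m³.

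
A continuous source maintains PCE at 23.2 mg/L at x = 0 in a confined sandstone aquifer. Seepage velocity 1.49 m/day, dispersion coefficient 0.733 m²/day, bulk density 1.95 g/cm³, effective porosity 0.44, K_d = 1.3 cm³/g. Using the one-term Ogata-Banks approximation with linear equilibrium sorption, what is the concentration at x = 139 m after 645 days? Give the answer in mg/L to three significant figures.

14.0 mg/L

Retardation factor R = 1 + ρ_b·K_d/n = 1 + 1.95 × 1.3/0.44 = 6.761.
Sorption retards both mechanisms: v_R = v/R = 0.2204 m/day, D_R = D/R = 0.1084 m²/day.
v_R·t = 0.2204 × 645 = 142.158 m; 2√(D_R t) = 16.72 m; argument = (139 − 142.158)/16.72 = -0.1889.
C = C₀ × ½·erfc(-0.1889) = 23.2 × 0.6053 = 14.0 mg/L.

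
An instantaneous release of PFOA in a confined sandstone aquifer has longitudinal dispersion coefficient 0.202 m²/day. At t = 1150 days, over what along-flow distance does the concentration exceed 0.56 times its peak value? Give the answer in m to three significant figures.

The plume is Gaussian with σ = √(2Dt) = √(2 × 0.202 × 1150) = 21.55 m.
C/C_peak = exp(−Δx²/(2σ²)) = 0.56 ⇒ Δx = σ·√(−2 ln 0.56) = 21.55 × 1.077 = 23.21 m.
Width = 2Δx = 46.4 m.

46.4 m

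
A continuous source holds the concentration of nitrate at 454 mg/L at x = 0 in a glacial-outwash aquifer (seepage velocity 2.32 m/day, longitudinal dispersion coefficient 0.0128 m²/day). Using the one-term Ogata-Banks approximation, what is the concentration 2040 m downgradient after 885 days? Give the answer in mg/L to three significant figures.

453 mg/L

For a continuous step input, C/C₀ ≈ ½·erfc((x−vt)/(2√(Dt))).
vt = 2.32 × 885 = 2053.2 m and 2√(Dt) = 2√(0.0128 × 885) = 6.731 m.
Argument (x−vt)/(2√(Dt)) = (2040 − 2053.2)/6.731 = -1.961; ½·erfc(-1.961) = 0.9972.
C = 454 × 0.9972 = 453 mg/L.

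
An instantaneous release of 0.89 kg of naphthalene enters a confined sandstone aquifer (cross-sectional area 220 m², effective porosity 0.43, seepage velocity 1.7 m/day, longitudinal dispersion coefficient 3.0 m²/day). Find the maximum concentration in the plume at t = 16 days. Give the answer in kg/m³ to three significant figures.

The peak of an instantaneous 1D plume sits at x = vt; there the Gaussian factor is 1 and C_max = M/(n_e·A·√(4πDt)), where n_e·A is the pore area the mass is dissolved in.
√(4πDt) = √(4π × 3.0 × 16) = 24.56 m, so C_max = 0.89/(0.43 × 220 × 24.56) = 0.000383 kg/m³.

0.000383 kg/m³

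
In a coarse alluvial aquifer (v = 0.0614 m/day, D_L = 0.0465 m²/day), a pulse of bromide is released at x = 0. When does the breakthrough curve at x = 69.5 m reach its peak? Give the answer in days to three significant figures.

For the 1D instantaneous-source solution, setting ∂C/∂t = 0 at fixed x gives v²t² + 2Dt − x² = 0, so t = (√(D² + v²x²) − D)/v².
√(D² + v²x²) = √(0.0465² + 0.0614² × 69.5²) = 4.268; v² = 0.00376996.
t = (4.268 − 0.0465)/0.00376996 = 1120 days (vs. the pure-advection estimate x/v = 1130 d).

1120 days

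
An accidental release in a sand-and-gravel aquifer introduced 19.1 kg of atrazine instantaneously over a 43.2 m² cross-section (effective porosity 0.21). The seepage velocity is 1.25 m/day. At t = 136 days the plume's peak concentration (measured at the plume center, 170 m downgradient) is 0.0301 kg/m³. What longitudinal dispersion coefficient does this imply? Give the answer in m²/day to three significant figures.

At the plume center C_max = M/(n_e·A·√(4πDt)), so D = M²/(4πt·(n_e·A·C_max)²).
n_e·A·C_max = 0.21 × 43.2 × 0.0301 = 0.2731 kg/m.
D = 19.1²/(4π × 136 × 0.2731²) = 2.86 m²/day.

2.86 m²/day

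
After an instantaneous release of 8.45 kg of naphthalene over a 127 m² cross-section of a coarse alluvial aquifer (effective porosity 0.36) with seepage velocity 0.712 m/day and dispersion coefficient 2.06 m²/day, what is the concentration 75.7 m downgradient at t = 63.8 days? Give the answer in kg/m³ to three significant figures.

0.000796 kg/m³

For an instantaneous plane source, C(x,t) = M/(n_e·A·√(4πDt)) · exp(−(x−vt)²/(4Dt)), with n_e·A the pore (flow) area.
Plume center vt = 0.712 × 63.8 = 45.4256 m, so the well at 75.7 m is 30.2744 m downgradient of the peak.
√(4πDt) = 40.64 m, giving peak height M/(n_e·A·√(4πDt)) = 8.45/(0.36 × 127 × 40.64) = 0.004548 kg/m³.
(x−vt)²/(4Dt) = (30.2744)²/(4 × 2.06 × 63.8) = 1.743; exp(−1.743) = 0.1750.
C = 0.004548 × 0.1750 = 0.000796 kg/m³.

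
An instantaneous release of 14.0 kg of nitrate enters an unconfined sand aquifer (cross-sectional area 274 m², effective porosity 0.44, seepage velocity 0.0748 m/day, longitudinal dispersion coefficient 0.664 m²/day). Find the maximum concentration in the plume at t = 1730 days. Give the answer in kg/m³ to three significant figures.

The peak of an instantaneous 1D plume sits at x = vt; there the Gaussian factor is 1 and C_max = M/(n_e·A·√(4πDt)), where n_e·A is the pore area the mass is dissolved in.
√(4πDt) = √(4π × 0.664 × 1730) = 120.1 m, so C_max = 14.0/(0.44 × 274 × 120.1) = 0.000967 kg/m³.

0.000967 kg/m³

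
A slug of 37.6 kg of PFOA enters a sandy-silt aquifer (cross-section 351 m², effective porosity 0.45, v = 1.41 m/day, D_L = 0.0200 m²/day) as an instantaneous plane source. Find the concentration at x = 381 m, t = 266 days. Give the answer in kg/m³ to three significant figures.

For an instantaneous plane source, C(x,t) = M/(n_e·A·√(4πDt)) · exp(−(x−vt)²/(4Dt)), with n_e·A the pore (flow) area.
Plume center vt = 1.41 × 266 = 375.06 m, so the well at 381 m is 5.94 m downgradient of the peak.
√(4πDt) = 8.176 m, giving peak height M/(n_e·A·√(4πDt)) = 37.6/(0.45 × 351 × 8.176) = 0.02912 kg/m³.
(x−vt)²/(4Dt) = (5.94)²/(4 × 0.0200 × 266) = 1.658; exp(−1.658) = 0.1905.
C = 0.02912 × 0.1905 = 0.00555 kg/m³.

0.00555 kg/m³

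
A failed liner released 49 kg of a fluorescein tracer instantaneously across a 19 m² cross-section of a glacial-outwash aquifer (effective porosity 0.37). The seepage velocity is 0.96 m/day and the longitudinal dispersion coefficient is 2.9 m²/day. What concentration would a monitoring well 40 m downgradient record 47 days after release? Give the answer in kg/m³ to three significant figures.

For an instantaneous plane source, C(x,t) = M/(n_e·A·√(4πDt)) · exp(−(x−vt)²/(4Dt)), with n_e·A the pore (flow) area.
Plume center vt = 0.96 × 47 = 45.12 m, so the well at 40 m is 5.12 m upgradient of the peak.
√(4πDt) = 41.39 m, giving peak height M/(n_e·A·√(4πDt)) = 49/(0.37 × 19 × 41.39) = 0.1684 kg/m³.
(x−vt)²/(4Dt) = (-5.12)²/(4 × 2.9 × 47) = 0.04808; exp(−0.04808) = 0.9531.
C = 0.1684 × 0.9531 = 0.161 kg/m³.

0.161 kg/m³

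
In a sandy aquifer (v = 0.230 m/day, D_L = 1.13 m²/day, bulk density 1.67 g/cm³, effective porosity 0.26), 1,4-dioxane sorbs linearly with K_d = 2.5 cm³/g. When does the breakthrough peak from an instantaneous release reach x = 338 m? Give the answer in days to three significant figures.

Retardation factor R = 1 + ρ_b·K_d/n = 1 + 1.67 × 2.5/0.26 = 17.06.
Sorption retards both mechanisms: v_R = v/R = 0.01348 m/day, D_R = D/R = 0.06624 m²/day.
Peak time from v_R²t² + 2D_R t − x² = 0: t = (√(D_R² + v_R²x²) − D_R)/v_R².
√(D_R² + v_R²x²) = √(0.06624² + 0.01348² × 338²) = 4.557; v_R² = 0.0001817.
t = (4.557 − 0.06624)/0.0001817 = 24700 days.

24700 days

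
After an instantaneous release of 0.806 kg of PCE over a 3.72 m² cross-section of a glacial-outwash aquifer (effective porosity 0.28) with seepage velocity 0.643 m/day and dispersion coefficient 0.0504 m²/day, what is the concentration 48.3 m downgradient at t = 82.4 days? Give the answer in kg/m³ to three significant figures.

0.0286 kg/m³

For an instantaneous plane source, C(x,t) = M/(n_e·A·√(4πDt)) · exp(−(x−vt)²/(4Dt)), with n_e·A the pore (flow) area.
Plume center vt = 0.643 × 82.4 = 52.9832 m, so the well at 48.3 m is 4.6832 m upgradient of the peak.
√(4πDt) = 7.224 m, giving peak height M/(n_e·A·√(4πDt)) = 0.806/(0.28 × 3.72 × 7.224) = 0.1071 kg/m³.
(x−vt)²/(4Dt) = (-4.6832)²/(4 × 0.0504 × 82.4) = 1.320; exp(−1.320) = 0.2671.
C = 0.1071 × 0.2671 = 0.0286 kg/m³.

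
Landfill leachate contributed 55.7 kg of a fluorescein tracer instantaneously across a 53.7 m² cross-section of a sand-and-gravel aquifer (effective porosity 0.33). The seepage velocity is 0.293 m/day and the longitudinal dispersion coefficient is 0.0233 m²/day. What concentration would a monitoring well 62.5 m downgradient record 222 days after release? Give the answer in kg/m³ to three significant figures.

For an instantaneous plane source, C(x,t) = M/(n_e·A·√(4πDt)) · exp(−(x−vt)²/(4Dt)), with n_e·A the pore (flow) area.
Plume center vt = 0.293 × 222 = 65.046 m, so the well at 62.5 m is 2.546 m upgradient of the peak.
√(4πDt) = 8.062 m, giving peak height M/(n_e·A·√(4πDt)) = 55.7/(0.33 × 53.7 × 8.062) = 0.3899 kg/m³.
(x−vt)²/(4Dt) = (-2.546)²/(4 × 0.0233 × 222) = 0.3133; exp(−0.3133) = 0.7310.
C = 0.3899 × 0.7310 = 0.285 kg/m³.

0.285 kg/m³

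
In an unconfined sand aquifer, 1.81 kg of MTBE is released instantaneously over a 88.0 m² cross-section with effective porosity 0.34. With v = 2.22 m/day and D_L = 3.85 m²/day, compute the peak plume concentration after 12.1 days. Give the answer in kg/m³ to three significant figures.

The peak of an instantaneous 1D plume sits at x = vt; there the Gaussian factor is 1 and C_max = M/(n_e·A·√(4πDt)), where n_e·A is the pore area the mass is dissolved in.
√(4πDt) = √(4π × 3.85 × 12.1) = 24.20 m, so C_max = 1.81/(0.34 × 88.0 × 24.20) = 0.00250 kg/m³.

0.00250 kg/m³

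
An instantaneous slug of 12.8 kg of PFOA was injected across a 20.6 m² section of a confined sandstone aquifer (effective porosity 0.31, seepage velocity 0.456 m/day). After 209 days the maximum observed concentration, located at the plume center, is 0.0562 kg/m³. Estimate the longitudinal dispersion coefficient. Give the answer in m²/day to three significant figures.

0.484 m²/day

At the plume center C_max = M/(n_e·A·√(4πDt)), so D = M²/(4πt·(n_e·A·C_max)²).
n_e·A·C_max = 0.31 × 20.6 × 0.0562 = 0.3589 kg/m.
D = 12.8²/(4π × 209 × 0.3589²) = 0.484 m²/day.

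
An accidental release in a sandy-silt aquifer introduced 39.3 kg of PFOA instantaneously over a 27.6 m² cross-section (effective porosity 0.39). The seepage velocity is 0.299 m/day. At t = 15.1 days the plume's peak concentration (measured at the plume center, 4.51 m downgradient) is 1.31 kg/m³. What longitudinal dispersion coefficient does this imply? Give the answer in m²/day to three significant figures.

At the plume center C_max = M/(n_e·A·√(4πDt)), so D = M²/(4πt·(n_e·A·C_max)²).
n_e·A·C_max = 0.39 × 27.6 × 1.31 = 14.10 kg/m.
D = 39.3²/(4π × 15.1 × 14.10²) = 0.0409 m²/day.

0.0409 m²/day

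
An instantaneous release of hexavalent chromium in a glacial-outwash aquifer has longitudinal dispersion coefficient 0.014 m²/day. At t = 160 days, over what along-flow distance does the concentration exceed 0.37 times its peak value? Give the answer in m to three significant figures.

The plume is Gaussian with σ = √(2Dt) = √(2 × 0.014 × 160) = 2.117 m.
C/C_peak = exp(−Δx²/(2σ²)) = 0.37 ⇒ Δx = σ·√(−2 ln 0.37) = 2.117 × 1.410 = 2.985 m.
Width = 2Δx = 5.97 m.

5.97 m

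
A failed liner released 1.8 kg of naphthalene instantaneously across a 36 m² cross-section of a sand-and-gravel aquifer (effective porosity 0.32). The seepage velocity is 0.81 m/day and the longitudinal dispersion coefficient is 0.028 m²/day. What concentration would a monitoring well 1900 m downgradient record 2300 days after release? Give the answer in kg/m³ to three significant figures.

2.70e-05 kg/m³

For an instantaneous plane source, C(x,t) = M/(n_e·A·√(4πDt)) · exp(−(x−vt)²/(4Dt)), with n_e·A the pore (flow) area.
Plume center vt = 0.81 × 2300 = 1863 m, so the well at 1900 m is 37 m downgradient of the peak.
√(4πDt) = 28.45 m, giving peak height M/(n_e·A·√(4πDt)) = 1.8/(0.32 × 36 × 28.45) = 0.005492 kg/m³.
(x−vt)²/(4Dt) = (37)²/(4 × 0.028 × 2300) = 5.314; exp(−5.314) = 0.004922.
C = 0.005492 × 0.004922 = 2.70e-05 kg/m³.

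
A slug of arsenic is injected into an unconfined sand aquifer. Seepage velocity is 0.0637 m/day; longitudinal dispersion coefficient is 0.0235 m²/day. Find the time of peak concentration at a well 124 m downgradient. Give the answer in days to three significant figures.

1940 days

For the 1D instantaneous-source solution, setting ∂C/∂t = 0 at fixed x gives v²t² + 2Dt − x² = 0, so t = (√(D² + v²x²) − D)/v².
√(D² + v²x²) = √(0.0235² + 0.0637² × 124²) = 7.899; v² = 0.00405769.
t = (7.899 − 0.0235)/0.00405769 = 1940 days (vs. the pure-advection estimate x/v = 1950 d).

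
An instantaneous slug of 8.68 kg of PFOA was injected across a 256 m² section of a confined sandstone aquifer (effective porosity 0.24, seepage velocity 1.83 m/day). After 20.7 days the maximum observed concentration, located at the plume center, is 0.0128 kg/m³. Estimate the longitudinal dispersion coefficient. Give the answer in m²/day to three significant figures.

0.468 m²/day

At the plume center C_max = M/(n_e·A·√(4πDt)), so D = M²/(4πt·(n_e·A·C_max)²).
n_e·A·C_max = 0.24 × 256 × 0.0128 = 0.7864 kg/m.
D = 8.68²/(4π × 20.7 × 0.7864²) = 0.468 m²/day.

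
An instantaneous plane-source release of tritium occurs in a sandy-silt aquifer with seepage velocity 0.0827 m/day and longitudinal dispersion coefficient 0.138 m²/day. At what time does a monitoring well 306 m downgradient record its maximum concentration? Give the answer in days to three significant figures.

For the 1D instantaneous-source solution, setting ∂C/∂t = 0 at fixed x gives v²t² + 2Dt − x² = 0, so t = (√(D² + v²x²) − D)/v².
√(D² + v²x²) = √(0.138² + 0.0827² × 306²) = 25.31; v² = 0.00683929.
t = (25.31 − 0.138)/0.00683929 = 3680 days (vs. the pure-advection estimate x/v = 3700 d).

3680 days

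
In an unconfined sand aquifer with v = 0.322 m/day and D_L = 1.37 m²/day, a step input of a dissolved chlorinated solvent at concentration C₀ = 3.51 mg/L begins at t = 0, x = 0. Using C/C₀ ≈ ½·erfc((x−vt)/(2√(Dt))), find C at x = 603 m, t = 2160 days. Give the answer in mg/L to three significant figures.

For a continuous step input, C/C₀ ≈ ½·erfc((x−vt)/(2√(Dt))).
vt = 0.322 × 2160 = 695.52 m and 2√(Dt) = 2√(1.37 × 2160) = 108.8 m.
Argument (x−vt)/(2√(Dt)) = (603 − 695.52)/108.8 = -0.8504; ½·erfc(-0.8504) = 0.8854.
C = 3.51 × 0.8854 = 3.11 mg/L.

3.11 mg/L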